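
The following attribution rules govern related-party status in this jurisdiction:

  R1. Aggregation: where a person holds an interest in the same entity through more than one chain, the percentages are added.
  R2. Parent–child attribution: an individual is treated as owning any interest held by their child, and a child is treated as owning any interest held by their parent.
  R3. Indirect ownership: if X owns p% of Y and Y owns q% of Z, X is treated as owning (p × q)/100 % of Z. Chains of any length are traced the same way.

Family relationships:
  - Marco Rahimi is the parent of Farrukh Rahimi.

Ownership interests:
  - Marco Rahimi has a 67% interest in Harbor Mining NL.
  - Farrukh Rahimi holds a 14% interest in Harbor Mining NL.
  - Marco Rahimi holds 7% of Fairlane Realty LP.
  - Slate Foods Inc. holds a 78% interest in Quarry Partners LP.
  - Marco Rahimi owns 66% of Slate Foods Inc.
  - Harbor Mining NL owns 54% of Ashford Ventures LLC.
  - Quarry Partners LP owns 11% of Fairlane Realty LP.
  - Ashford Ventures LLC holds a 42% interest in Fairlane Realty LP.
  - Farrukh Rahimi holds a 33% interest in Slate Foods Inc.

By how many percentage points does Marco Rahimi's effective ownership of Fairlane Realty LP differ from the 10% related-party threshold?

23.865

By parent–child attribution (R2), Marco Rahimi is treated as also owning Farrukh Rahimi's interest in Harbor Mining NL, giving 67% + 14% = 81%.
By parent–child attribution (R2), Marco Rahimi is treated as also owning Farrukh Rahimi's interest in Slate Foods Inc, giving 66% + 33% = 99%.
Chain via Harbor Mining NL → Ashford Ventures LLC (R3): 81% × 54% × 42% = 18.3708% of Fairlane Realty LP.
Chain via Slate Foods Inc. → Quarry Partners LP (R3): 99% × 78% × 11% = 8.4942% of Fairlane Realty LP.
Direct interest in Fairlane Realty LP: 7%.
Aggregating (R1): 18.3708% + 8.4942% + 7% = 33.865%.
33.865% exceeds the 10% threshold by 23.865 percentage points.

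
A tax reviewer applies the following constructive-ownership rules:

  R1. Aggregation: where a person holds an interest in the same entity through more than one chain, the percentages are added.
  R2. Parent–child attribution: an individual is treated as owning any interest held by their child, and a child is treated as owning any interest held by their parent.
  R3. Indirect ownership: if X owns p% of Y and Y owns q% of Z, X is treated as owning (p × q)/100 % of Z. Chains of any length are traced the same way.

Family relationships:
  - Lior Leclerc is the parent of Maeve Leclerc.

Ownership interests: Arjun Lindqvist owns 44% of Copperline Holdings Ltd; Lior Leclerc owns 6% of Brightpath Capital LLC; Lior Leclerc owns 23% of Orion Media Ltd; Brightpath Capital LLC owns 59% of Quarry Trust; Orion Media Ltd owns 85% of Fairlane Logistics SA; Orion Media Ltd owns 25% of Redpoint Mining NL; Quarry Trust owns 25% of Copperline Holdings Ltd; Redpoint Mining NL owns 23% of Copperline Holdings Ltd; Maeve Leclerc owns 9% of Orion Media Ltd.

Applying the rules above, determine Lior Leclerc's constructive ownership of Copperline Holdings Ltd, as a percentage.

2.725%

By parent–child attribution (R2), Lior Leclerc is treated as also owning Maeve Leclerc's interest in Orion Media Ltd, giving 23% + 9% = 32%.
Chain via Brightpath Capital LLC → Quarry Trust (R3): 6% × 59% × 25% = 0.885% of Copperline Holdings Ltd.
Chain via Orion Media Ltd → Redpoint Mining NL (R3): 32% × 25% × 23% = 1.84% of Copperline Holdings Ltd.
Aggregating (R1): 0.885% + 1.84% = 2.725%.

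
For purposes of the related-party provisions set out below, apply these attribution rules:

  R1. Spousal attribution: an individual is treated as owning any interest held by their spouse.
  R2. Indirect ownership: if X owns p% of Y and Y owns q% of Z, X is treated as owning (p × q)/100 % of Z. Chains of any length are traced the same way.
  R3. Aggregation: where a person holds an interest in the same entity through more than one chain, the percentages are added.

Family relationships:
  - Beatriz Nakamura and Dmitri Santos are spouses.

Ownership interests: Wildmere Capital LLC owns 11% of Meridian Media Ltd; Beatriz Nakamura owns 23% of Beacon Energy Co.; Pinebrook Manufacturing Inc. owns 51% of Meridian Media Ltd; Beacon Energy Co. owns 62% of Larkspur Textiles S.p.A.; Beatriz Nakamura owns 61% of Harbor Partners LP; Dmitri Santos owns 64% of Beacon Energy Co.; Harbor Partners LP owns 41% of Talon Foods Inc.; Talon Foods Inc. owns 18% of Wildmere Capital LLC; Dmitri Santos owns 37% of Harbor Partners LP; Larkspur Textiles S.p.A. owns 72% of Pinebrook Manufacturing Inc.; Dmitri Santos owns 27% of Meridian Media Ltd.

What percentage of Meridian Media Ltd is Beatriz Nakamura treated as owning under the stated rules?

By spousal attribution (R1), Beatriz Nakamura is treated as also owning Dmitri Santos's interest in Beacon Energy Co, giving 23% + 64% = 87%.
By spousal attribution (R1), Beatriz Nakamura is treated as also owning Dmitri Santos's interest in Harbor Partners LP, giving 61% + 37% = 98%.
By spousal attribution (R1), Beatriz Nakamura is treated as owning Dmitri Santos's 27% interest in Meridian Media Ltd.
Chain via Beacon Energy Co. → Larkspur Textiles S.p.A. → Pinebrook Manufacturing Inc. (R2): 87% × 62% × 72% × 51% = 19.806768% of Meridian Media Ltd.
Chain via Harbor Partners LP → Talon Foods Inc. → Wildmere Capital LLC (R2): 98% × 41% × 18% × 11% = 0.795564% of Meridian Media Ltd.
Direct interest in Meridian Media Ltd: 27%.
Aggregating (R3): 19.806768% + 0.795564% + 27% = 47.602332%.

47.602332%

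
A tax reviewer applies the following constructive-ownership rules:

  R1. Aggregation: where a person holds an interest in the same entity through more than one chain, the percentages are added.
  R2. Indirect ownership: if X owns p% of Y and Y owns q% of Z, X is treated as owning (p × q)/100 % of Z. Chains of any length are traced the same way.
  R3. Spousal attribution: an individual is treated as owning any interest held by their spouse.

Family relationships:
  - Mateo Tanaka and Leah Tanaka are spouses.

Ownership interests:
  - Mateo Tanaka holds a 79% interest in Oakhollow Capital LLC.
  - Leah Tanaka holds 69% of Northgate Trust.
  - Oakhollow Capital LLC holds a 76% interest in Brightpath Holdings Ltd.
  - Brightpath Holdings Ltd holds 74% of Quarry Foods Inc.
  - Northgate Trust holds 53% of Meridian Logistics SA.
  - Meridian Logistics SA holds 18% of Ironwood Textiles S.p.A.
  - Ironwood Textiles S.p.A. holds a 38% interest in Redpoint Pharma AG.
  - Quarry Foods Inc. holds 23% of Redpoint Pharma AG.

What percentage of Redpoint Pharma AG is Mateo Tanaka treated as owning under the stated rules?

12.720196%

By spousal attribution (R3), Mateo Tanaka is treated as owning Leah Tanaka's 69% interest in Northgate Trust.
Chain via Oakhollow Capital LLC → Brightpath Holdings Ltd → Quarry Foods Inc. (R2): 79% × 76% × 74% × 23% = 10.218808% of Redpoint Pharma AG.
Chain via Northgate Trust → Meridian Logistics SA → Ironwood Textiles S.p.A. (R2): 69% × 53% × 18% × 38% = 2.501388% of Redpoint Pharma AG.
Aggregating (R1): 10.218808% + 2.501388% = 12.720196%.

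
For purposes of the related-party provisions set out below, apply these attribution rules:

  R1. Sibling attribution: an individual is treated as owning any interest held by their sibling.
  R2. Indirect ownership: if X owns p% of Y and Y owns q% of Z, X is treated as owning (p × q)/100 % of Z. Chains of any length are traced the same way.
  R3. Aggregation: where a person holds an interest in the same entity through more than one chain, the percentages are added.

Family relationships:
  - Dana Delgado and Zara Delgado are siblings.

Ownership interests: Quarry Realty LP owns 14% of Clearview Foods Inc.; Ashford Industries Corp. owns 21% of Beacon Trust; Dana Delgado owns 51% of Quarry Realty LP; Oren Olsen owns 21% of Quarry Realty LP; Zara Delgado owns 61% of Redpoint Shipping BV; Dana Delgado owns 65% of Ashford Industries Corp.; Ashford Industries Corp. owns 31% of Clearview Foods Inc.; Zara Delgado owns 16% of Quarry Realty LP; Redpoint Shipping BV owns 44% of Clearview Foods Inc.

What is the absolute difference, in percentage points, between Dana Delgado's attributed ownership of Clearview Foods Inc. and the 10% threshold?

46.37

By sibling attribution (R1), Dana Delgado is treated as also owning Zara Delgado's interest in Quarry Realty LP, giving 51% + 16% = 67%.
By sibling attribution (R1), Dana Delgado is treated as owning Zara Delgado's 61% interest in Redpoint Shipping BV.
Chain via Ashford Industries Corp. (R2): 65% × 31% = 20.15% of Clearview Foods Inc.
Chain via Quarry Realty LP (R2): 67% × 14% = 9.38% of Clearview Foods Inc.
Chain via Redpoint Shipping BV (R2): 61% × 44% = 26.84% of Clearview Foods Inc.
Aggregating (R3): 20.15% + 9.38% + 26.84% = 56.37%.
56.37% exceeds the 10% threshold by 46.37 percentage points.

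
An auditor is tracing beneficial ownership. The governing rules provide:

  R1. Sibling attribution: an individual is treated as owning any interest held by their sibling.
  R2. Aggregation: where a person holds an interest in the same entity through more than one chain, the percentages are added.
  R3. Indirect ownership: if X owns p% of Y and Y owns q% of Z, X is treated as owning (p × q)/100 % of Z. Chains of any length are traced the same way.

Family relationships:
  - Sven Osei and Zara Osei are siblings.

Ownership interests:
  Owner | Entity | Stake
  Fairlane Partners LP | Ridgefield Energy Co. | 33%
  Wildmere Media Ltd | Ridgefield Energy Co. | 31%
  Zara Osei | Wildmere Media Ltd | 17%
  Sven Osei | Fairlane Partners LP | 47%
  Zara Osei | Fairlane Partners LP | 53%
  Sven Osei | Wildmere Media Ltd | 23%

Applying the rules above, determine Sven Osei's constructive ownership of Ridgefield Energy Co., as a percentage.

45.4%

By sibling attribution (R1), Sven Osei is treated as also owning Zara Osei's interest in Fairlane Partners LP, giving 47% + 53% = 100%.
By sibling attribution (R1), Sven Osei is treated as also owning Zara Osei's interest in Wildmere Media Ltd, giving 23% + 17% = 40%.
Chain via Fairlane Partners LP (R3): 100% × 33% = 33% of Ridgefield Energy Co.
Chain via Wildmere Media Ltd (R3): 40% × 31% = 12.4% of Ridgefield Energy Co.
Aggregating (R2): 33% + 12.4% = 45.4%.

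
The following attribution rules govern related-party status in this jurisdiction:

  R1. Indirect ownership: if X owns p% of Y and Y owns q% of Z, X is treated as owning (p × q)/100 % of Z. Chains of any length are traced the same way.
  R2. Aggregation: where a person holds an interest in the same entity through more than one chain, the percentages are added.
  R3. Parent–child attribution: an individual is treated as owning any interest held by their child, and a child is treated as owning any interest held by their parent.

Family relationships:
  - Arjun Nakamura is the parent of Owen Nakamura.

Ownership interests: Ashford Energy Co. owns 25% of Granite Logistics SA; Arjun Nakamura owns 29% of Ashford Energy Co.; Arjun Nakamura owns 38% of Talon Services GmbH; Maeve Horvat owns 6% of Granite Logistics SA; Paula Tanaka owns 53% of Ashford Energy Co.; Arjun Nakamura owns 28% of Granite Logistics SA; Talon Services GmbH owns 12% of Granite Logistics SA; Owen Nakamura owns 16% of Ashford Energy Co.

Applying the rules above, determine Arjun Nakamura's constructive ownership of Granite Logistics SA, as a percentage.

43.81%

By parent–child attribution (R3), Arjun Nakamura is treated as also owning Owen Nakamura's interest in Ashford Energy Co, giving 29% + 16% = 45%.
Chain via Talon Services GmbH (R1): 38% × 12% = 4.56% of Granite Logistics SA.
Chain via Ashford Energy Co. (R1): 45% × 25% = 11.25% of Granite Logistics SA.
Direct interest in Granite Logistics SA: 28%.
Aggregating (R2): 4.56% + 11.25% + 28% = 43.81%.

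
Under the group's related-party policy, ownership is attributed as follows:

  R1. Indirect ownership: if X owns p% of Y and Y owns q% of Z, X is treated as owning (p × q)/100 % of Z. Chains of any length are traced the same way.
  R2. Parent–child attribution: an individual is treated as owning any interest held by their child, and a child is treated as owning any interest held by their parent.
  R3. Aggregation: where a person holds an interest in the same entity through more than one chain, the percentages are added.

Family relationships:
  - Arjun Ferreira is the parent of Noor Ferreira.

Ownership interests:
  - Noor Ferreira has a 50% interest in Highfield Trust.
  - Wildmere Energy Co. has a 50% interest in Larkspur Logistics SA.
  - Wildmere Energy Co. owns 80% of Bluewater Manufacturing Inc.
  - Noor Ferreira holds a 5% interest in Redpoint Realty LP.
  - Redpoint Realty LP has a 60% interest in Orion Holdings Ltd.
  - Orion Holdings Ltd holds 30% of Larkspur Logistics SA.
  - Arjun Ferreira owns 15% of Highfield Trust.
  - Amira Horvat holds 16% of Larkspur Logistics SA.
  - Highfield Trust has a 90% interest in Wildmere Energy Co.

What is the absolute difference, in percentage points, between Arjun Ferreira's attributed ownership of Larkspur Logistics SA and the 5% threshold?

By parent–child attribution (R2), Arjun Ferreira is treated as also owning Noor Ferreira's interest in Highfield Trust, giving 15% + 50% = 65%.
By parent–child attribution (R2), Arjun Ferreira is treated as owning Noor Ferreira's 5% interest in Redpoint Realty LP.
Chain via Highfield Trust → Wildmere Energy Co. (R1): 65% × 90% × 50% = 29.25% of Larkspur Logistics SA.
Chain via Redpoint Realty LP → Orion Holdings Ltd (R1): 5% × 60% × 30% = 0.9% of Larkspur Logistics SA.
Aggregating (R3): 29.25% + 0.9% = 30.15%.
30.15% exceeds the 5% threshold by 25.15 percentage points.

25.15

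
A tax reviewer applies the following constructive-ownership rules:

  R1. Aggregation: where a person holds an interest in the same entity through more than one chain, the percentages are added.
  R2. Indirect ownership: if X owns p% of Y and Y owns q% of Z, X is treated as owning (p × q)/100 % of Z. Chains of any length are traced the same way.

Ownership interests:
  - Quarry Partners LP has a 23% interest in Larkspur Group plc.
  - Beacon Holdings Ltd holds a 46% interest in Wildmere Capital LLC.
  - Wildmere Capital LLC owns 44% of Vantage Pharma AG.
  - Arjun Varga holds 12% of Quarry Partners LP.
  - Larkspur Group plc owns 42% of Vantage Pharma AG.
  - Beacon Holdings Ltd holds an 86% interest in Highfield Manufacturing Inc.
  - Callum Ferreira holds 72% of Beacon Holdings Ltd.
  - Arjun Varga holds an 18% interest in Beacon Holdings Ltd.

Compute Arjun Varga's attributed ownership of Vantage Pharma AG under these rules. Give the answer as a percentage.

4.8024%

Chain via Quarry Partners LP → Larkspur Group plc (R2): 12% × 23% × 42% = 1.1592% of Vantage Pharma AG.
Chain via Beacon Holdings Ltd → Wildmere Capital LLC (R2): 18% × 46% × 44% = 3.6432% of Vantage Pharma AG.
Aggregating (R1): 1.1592% + 3.6432% = 4.8024%.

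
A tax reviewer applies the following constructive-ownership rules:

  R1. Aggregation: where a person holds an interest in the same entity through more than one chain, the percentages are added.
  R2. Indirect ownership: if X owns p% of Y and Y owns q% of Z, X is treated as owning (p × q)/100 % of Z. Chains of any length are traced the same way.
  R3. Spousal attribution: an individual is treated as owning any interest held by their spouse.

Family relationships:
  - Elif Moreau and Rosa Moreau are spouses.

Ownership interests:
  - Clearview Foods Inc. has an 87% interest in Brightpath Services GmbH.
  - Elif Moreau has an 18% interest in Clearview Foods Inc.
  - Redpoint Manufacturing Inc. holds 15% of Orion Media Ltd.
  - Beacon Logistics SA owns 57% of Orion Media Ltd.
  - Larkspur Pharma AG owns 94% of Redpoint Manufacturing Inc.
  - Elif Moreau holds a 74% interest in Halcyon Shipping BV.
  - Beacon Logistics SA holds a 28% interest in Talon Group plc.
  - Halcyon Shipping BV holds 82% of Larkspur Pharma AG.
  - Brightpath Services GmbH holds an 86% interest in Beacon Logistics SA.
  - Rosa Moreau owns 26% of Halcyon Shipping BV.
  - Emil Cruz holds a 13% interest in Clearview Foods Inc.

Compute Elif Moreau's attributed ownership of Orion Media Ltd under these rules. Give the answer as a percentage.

19.238532%

By spousal attribution (R3), Elif Moreau is treated as also owning Rosa Moreau's interest in Halcyon Shipping BV, giving 74% + 26% = 100%.
Chain via Clearview Foods Inc. → Brightpath Services GmbH → Beacon Logistics SA (R2): 18% × 87% × 86% × 57% = 7.676532% of Orion Media Ltd.
Chain via Halcyon Shipping BV → Larkspur Pharma AG → Redpoint Manufacturing Inc. (R2): 100% × 82% × 94% × 15% = 11.562% of Orion Media Ltd.
Aggregating (R1): 7.676532% + 11.562% = 19.238532%.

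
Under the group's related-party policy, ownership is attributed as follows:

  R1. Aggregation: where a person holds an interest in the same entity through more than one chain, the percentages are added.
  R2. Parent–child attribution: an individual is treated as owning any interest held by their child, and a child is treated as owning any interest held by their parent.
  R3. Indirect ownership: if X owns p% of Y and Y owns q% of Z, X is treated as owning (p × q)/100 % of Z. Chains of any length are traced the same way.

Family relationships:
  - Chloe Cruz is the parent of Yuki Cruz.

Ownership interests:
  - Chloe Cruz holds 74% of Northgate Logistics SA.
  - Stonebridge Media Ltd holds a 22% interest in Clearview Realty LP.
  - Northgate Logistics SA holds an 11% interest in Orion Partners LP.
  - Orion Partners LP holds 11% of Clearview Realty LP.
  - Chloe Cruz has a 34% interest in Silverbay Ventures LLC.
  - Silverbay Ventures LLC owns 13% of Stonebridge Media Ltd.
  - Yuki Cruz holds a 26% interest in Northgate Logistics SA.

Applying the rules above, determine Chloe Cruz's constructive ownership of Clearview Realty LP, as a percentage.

2.1824%

By parent–child attribution (R2), Chloe Cruz is treated as also owning Yuki Cruz's interest in Northgate Logistics SA, giving 74% + 26% = 100%.
Chain via Silverbay Ventures LLC → Stonebridge Media Ltd (R3): 34% × 13% × 22% = 0.9724% of Clearview Realty LP.
Chain via Northgate Logistics SA → Orion Partners LP (R3): 100% × 11% × 11% = 1.21% of Clearview Realty LP.
Aggregating (R1): 0.9724% + 1.21% = 2.1824%.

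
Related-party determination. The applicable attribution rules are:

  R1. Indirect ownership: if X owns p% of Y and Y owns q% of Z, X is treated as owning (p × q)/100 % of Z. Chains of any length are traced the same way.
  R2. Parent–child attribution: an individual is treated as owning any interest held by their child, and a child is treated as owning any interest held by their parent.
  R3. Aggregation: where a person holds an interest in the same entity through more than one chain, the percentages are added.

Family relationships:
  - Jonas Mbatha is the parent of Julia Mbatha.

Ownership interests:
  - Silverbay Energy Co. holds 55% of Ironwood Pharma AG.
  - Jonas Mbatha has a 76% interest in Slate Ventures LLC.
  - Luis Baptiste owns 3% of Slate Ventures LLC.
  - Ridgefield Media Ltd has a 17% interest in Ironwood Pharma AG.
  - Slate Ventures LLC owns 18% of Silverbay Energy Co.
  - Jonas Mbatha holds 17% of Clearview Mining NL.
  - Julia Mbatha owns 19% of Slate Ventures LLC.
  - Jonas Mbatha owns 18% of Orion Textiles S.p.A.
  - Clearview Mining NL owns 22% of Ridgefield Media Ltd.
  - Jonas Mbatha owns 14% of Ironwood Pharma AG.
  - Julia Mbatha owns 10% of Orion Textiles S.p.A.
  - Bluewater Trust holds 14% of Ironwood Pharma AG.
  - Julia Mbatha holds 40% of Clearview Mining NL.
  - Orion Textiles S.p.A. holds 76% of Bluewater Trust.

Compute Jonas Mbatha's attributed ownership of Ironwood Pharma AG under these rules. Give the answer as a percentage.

28.516%

By parent–child attribution (R2), Jonas Mbatha is treated as also owning Julia Mbatha's interest in Clearview Mining NL, giving 17% + 40% = 57%.
By parent–child attribution (R2), Jonas Mbatha is treated as also owning Julia Mbatha's interest in Slate Ventures LLC, giving 76% + 19% = 95%.
By parent–child attribution (R2), Jonas Mbatha is treated as also owning Julia Mbatha's interest in Orion Textiles S.p.A, giving 18% + 10% = 28%.
Chain via Clearview Mining NL → Ridgefield Media Ltd (R1): 57% × 22% × 17% = 2.1318% of Ironwood Pharma AG.
Chain via Slate Ventures LLC → Silverbay Energy Co. (R1): 95% × 18% × 55% = 9.405% of Ironwood Pharma AG.
Chain via Orion Textiles S.p.A. → Bluewater Trust (R1): 28% × 76% × 14% = 2.9792% of Ironwood Pharma AG.
Direct interest in Ironwood Pharma AG: 14%.
Aggregating (R3): 2.1318% + 9.405% + 2.9792% + 14% = 28.516%.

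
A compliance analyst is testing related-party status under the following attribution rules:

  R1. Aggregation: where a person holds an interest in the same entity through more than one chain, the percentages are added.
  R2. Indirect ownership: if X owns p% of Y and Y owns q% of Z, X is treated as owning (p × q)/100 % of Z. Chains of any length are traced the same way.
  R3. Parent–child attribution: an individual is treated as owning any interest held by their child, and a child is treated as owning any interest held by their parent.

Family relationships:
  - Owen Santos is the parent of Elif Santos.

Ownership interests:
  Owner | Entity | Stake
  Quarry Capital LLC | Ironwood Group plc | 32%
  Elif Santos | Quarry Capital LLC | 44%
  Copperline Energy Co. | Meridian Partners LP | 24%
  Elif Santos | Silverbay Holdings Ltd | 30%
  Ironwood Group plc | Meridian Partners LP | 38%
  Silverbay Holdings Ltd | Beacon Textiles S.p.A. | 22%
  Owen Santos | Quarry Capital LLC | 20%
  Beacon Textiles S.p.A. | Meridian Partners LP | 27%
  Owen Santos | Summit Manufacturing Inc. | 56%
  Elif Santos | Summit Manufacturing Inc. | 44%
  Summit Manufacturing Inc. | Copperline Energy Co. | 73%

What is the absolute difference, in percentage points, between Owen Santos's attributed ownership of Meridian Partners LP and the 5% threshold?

22.0844

By parent–child attribution (R3), Owen Santos is treated as also owning Elif Santos's interest in Summit Manufacturing Inc, giving 56% + 44% = 100%.
By parent–child attribution (R3), Owen Santos is treated as also owning Elif Santos's interest in Quarry Capital LLC, giving 20% + 44% = 64%.
By parent–child attribution (R3), Owen Santos is treated as owning Elif Santos's 30% interest in Silverbay Holdings Ltd.
Chain via Summit Manufacturing Inc. → Copperline Energy Co. (R2): 100% × 73% × 24% = 17.52% of Meridian Partners LP.
Chain via Quarry Capital LLC → Ironwood Group plc (R2): 64% × 32% × 38% = 7.7824% of Meridian Partners LP.
Chain via Silverbay Holdings Ltd → Beacon Textiles S.p.A. (R2): 30% × 22% × 27% = 1.782% of Meridian Partners LP.
Aggregating (R1): 17.52% + 7.7824% + 1.782% = 27.0844%.
27.0844% exceeds the 5% threshold by 22.0844 percentage points.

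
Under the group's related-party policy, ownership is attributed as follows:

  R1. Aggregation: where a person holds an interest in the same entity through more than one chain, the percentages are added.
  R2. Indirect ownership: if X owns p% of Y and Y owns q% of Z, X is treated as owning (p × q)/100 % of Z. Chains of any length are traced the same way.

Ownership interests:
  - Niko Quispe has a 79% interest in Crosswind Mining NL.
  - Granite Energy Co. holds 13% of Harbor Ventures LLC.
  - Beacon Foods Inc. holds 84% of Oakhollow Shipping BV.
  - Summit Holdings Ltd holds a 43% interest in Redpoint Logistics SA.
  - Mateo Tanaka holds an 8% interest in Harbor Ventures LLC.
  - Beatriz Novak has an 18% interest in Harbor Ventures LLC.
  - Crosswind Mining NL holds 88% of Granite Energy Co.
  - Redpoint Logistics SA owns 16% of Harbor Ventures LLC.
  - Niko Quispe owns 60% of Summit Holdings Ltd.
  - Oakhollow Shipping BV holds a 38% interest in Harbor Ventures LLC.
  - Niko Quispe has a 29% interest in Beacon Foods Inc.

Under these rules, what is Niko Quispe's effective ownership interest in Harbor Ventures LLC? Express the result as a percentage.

22.4224%

Chain via Summit Holdings Ltd → Redpoint Logistics SA (R2): 60% × 43% × 16% = 4.128% of Harbor Ventures LLC.
Chain via Beacon Foods Inc. → Oakhollow Shipping BV (R2): 29% × 84% × 38% = 9.2568% of Harbor Ventures LLC.
Chain via Crosswind Mining NL → Granite Energy Co. (R2): 79% × 88% × 13% = 9.0376% of Harbor Ventures LLC.
Aggregating (R1): 4.128% + 9.2568% + 9.0376% = 22.4224%.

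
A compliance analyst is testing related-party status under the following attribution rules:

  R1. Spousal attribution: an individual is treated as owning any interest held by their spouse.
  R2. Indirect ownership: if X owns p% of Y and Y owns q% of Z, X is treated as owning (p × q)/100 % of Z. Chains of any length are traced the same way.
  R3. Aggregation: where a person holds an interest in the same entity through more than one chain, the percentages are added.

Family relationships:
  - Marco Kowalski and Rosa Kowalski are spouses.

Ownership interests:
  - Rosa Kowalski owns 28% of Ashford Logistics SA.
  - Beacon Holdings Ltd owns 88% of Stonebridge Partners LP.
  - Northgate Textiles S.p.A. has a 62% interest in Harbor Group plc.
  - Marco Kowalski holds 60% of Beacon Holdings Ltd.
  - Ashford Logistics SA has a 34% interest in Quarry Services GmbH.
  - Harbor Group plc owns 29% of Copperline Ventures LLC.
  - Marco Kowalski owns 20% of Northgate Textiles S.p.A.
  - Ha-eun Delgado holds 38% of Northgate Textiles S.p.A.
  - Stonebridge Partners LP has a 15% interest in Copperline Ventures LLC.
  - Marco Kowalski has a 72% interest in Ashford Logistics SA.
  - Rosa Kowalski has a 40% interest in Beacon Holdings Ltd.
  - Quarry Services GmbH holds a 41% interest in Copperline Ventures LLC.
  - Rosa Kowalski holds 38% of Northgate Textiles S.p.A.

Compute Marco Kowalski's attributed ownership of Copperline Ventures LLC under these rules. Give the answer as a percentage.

By spousal attribution (R1), Marco Kowalski is treated as also owning Rosa Kowalski's interest in Beacon Holdings Ltd, giving 60% + 40% = 100%.
By spousal attribution (R1), Marco Kowalski is treated as also owning Rosa Kowalski's interest in Northgate Textiles S.p.A, giving 20% + 38% = 58%.
By spousal attribution (R1), Marco Kowalski is treated as also owning Rosa Kowalski's interest in Ashford Logistics SA, giving 72% + 28% = 100%.
Chain via Beacon Holdings Ltd → Stonebridge Partners LP (R2): 100% × 88% × 15% = 13.2% of Copperline Ventures LLC.
Chain via Northgate Textiles S.p.A. → Harbor Group plc (R2): 58% × 62% × 29% = 10.4284% of Copperline Ventures LLC.
Chain via Ashford Logistics SA → Quarry Services GmbH (R2): 100% × 34% × 41% = 13.94% of Copperline Ventures LLC.
Aggregating (R3): 13.2% + 10.4284% + 13.94% = 37.5684%.

37.5684%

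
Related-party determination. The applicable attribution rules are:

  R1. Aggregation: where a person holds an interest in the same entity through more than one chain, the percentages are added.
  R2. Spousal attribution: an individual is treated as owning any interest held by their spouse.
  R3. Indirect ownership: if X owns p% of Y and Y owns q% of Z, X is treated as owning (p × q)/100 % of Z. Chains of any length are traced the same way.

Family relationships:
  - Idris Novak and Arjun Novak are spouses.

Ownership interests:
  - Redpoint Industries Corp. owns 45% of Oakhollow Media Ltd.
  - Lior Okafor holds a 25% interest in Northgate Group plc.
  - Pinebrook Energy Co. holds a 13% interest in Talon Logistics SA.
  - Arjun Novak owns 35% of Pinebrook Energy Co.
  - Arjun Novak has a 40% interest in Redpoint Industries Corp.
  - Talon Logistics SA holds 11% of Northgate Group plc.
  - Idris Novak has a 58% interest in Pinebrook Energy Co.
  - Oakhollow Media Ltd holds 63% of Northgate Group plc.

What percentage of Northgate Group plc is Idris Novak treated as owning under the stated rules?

12.6699%

By spousal attribution (R2), Idris Novak is treated as also owning Arjun Novak's interest in Pinebrook Energy Co, giving 58% + 35% = 93%.
By spousal attribution (R2), Idris Novak is treated as owning Arjun Novak's 40% interest in Redpoint Industries Corp.
Chain via Pinebrook Energy Co. → Talon Logistics SA (R3): 93% × 13% × 11% = 1.3299% of Northgate Group plc.
Chain via Redpoint Industries Corp. → Oakhollow Media Ltd (R3): 40% × 45% × 63% = 11.34% of Northgate Group plc.
Aggregating (R1): 1.3299% + 11.34% = 12.6699%.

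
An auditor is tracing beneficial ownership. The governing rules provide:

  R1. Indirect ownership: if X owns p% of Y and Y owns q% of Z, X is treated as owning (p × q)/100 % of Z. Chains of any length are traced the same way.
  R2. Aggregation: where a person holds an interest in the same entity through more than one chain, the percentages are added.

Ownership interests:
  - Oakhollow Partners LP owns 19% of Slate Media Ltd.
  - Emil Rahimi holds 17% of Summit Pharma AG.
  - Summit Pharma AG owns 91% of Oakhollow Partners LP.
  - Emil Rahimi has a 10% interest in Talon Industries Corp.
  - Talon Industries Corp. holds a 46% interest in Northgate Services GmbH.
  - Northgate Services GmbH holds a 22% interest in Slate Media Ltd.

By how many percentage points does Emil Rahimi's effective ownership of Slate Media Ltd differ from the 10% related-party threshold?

Chain via Talon Industries Corp. → Northgate Services GmbH (R1): 10% × 46% × 22% = 1.012% of Slate Media Ltd.
Chain via Summit Pharma AG → Oakhollow Partners LP (R1): 17% × 91% × 19% = 2.9393% of Slate Media Ltd.
Aggregating (R2): 1.012% + 2.9393% = 3.9513%.
3.9513% falls short of the 10% threshold by 6.0487 percentage points.

6.0487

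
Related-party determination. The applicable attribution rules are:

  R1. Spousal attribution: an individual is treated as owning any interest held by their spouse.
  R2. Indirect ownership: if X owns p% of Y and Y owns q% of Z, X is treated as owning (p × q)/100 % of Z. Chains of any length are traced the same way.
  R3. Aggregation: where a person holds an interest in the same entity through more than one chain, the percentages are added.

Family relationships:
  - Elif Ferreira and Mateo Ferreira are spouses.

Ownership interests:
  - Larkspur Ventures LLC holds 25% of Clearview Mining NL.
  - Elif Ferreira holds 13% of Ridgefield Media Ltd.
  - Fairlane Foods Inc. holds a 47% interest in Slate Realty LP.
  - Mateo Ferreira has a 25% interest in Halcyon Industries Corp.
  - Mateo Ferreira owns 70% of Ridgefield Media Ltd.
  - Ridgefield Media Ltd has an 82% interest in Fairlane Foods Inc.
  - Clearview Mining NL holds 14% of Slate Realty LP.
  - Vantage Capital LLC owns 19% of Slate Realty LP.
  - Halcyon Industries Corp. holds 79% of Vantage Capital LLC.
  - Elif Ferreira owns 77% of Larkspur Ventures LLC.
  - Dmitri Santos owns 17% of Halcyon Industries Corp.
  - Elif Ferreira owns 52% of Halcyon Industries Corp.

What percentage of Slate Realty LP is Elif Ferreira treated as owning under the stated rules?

By spousal attribution (R1), Elif Ferreira is treated as also owning Mateo Ferreira's interest in Ridgefield Media Ltd, giving 13% + 70% = 83%.
By spousal attribution (R1), Elif Ferreira is treated as also owning Mateo Ferreira's interest in Halcyon Industries Corp, giving 52% + 25% = 77%.
Chain via Larkspur Ventures LLC → Clearview Mining NL (R2): 77% × 25% × 14% = 2.695% of Slate Realty LP.
Chain via Ridgefield Media Ltd → Fairlane Foods Inc. (R2): 83% × 82% × 47% = 31.9882% of Slate Realty LP.
Chain via Halcyon Industries Corp. → Vantage Capital LLC (R2): 77% × 79% × 19% = 11.5577% of Slate Realty LP.
Aggregating (R3): 2.695% + 31.9882% + 11.5577% = 46.2409%.

46.2409%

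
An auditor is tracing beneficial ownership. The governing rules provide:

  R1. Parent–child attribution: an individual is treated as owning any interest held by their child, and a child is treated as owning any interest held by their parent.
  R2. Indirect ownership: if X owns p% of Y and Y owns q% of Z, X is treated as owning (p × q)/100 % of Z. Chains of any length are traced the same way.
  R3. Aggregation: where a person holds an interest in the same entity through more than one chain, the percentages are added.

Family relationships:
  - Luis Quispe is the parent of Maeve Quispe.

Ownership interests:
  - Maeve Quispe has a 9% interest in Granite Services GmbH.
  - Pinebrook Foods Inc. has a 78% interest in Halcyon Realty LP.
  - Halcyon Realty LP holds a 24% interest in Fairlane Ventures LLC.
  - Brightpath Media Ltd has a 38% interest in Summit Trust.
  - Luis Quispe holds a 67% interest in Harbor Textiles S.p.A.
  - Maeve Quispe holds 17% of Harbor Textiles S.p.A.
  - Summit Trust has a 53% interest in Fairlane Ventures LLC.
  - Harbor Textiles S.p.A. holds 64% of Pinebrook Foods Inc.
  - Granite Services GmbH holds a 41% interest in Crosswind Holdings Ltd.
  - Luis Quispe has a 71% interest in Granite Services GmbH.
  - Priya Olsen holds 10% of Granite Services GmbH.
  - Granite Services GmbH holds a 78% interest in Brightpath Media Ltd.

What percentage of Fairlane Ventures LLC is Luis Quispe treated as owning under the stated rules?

22.631232%

By parent–child attribution (R1), Luis Quispe is treated as also owning Maeve Quispe's interest in Granite Services GmbH, giving 71% + 9% = 80%.
By parent–child attribution (R1), Luis Quispe is treated as also owning Maeve Quispe's interest in Harbor Textiles S.p.A, giving 67% + 17% = 84%.
Chain via Granite Services GmbH → Brightpath Media Ltd → Summit Trust (R2): 80% × 78% × 38% × 53% = 12.56736% of Fairlane Ventures LLC.
Chain via Harbor Textiles S.p.A. → Pinebrook Foods Inc. → Halcyon Realty LP (R2): 84% × 64% × 78% × 24% = 10.063872% of Fairlane Ventures LLC.
Aggregating (R3): 12.56736% + 10.063872% = 22.631232%.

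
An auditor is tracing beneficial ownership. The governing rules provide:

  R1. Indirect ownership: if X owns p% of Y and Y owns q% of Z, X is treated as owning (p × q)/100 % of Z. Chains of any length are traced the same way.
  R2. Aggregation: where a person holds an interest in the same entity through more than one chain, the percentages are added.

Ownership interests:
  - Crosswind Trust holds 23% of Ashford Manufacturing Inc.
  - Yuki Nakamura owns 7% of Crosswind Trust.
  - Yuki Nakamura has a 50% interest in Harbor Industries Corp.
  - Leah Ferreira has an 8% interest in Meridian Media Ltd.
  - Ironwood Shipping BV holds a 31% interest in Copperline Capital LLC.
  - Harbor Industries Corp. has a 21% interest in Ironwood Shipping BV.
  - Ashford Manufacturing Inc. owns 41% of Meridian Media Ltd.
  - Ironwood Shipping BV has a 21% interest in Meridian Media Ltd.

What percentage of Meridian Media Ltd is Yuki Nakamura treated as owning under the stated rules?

2.8651%

Chain via Harbor Industries Corp. → Ironwood Shipping BV (R1): 50% × 21% × 21% = 2.205% of Meridian Media Ltd.
Chain via Crosswind Trust → Ashford Manufacturing Inc. (R1): 7% × 23% × 41% = 0.6601% of Meridian Media Ltd.
Aggregating (R2): 2.205% + 0.6601% = 2.8651%.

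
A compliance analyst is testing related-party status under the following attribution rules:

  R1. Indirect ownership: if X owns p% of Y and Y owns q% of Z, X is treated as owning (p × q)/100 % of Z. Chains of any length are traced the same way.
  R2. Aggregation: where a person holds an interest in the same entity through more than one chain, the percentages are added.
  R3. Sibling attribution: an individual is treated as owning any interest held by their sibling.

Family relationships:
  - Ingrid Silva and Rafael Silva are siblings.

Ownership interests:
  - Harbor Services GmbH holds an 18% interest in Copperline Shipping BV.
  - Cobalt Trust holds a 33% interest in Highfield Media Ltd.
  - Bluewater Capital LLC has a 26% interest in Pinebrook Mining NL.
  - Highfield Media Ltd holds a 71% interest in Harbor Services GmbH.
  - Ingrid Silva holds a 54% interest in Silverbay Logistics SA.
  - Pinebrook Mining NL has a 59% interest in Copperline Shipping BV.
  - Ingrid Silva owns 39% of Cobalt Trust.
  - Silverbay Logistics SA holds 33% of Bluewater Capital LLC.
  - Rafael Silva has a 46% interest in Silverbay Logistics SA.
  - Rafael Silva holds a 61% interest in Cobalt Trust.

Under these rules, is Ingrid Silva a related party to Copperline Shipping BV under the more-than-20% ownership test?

No

By sibling attribution (R3), Ingrid Silva is treated as also owning Rafael Silva's interest in Cobalt Trust, giving 39% + 61% = 100%.
By sibling attribution (R3), Ingrid Silva is treated as also owning Rafael Silva's interest in Silverbay Logistics SA, giving 54% + 46% = 100%.
Chain via Cobalt Trust → Highfield Media Ltd → Harbor Services GmbH (R1): 100% × 33% × 71% × 18% = 4.2174% of Copperline Shipping BV.
Chain via Silverbay Logistics SA → Bluewater Capital LLC → Pinebrook Mining NL (R1): 100% × 33% × 26% × 59% = 5.0622% of Copperline Shipping BV.
Aggregating (R2): 4.2174% + 5.0622% = 9.2796%.
9.2796% does not exceed the 20% threshold, so Ingrid is not a related party to Copperline Shipping BV.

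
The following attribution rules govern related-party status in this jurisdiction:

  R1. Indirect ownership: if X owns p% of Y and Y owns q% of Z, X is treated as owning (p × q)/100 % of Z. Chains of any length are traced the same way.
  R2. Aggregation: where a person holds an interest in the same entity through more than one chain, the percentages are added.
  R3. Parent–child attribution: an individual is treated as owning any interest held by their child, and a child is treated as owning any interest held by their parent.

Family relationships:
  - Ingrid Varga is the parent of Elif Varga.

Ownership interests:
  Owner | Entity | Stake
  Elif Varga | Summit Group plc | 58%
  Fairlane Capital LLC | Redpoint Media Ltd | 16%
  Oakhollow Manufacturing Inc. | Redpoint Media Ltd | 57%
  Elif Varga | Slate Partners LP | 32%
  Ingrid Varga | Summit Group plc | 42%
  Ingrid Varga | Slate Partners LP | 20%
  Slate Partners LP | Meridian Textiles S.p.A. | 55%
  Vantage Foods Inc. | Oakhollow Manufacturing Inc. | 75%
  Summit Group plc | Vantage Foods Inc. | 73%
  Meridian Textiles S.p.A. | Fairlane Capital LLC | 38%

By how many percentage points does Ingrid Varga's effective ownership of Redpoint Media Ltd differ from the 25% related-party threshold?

By parent–child attribution (R3), Ingrid Varga is treated as also owning Elif Varga's interest in Slate Partners LP, giving 20% + 32% = 52%.
By parent–child attribution (R3), Ingrid Varga is treated as also owning Elif Varga's interest in Summit Group plc, giving 42% + 58% = 100%.
Chain via Slate Partners LP → Meridian Textiles S.p.A. → Fairlane Capital LLC (R1): 52% × 55% × 38% × 16% = 1.73888% of Redpoint Media Ltd.
Chain via Summit Group plc → Vantage Foods Inc. → Oakhollow Manufacturing Inc. (R1): 100% × 73% × 75% × 57% = 31.2075% of Redpoint Media Ltd.
Aggregating (R2): 1.73888% + 31.2075% = 32.94638%.
32.94638% exceeds the 25% threshold by 7.94638 percentage points.

7.94638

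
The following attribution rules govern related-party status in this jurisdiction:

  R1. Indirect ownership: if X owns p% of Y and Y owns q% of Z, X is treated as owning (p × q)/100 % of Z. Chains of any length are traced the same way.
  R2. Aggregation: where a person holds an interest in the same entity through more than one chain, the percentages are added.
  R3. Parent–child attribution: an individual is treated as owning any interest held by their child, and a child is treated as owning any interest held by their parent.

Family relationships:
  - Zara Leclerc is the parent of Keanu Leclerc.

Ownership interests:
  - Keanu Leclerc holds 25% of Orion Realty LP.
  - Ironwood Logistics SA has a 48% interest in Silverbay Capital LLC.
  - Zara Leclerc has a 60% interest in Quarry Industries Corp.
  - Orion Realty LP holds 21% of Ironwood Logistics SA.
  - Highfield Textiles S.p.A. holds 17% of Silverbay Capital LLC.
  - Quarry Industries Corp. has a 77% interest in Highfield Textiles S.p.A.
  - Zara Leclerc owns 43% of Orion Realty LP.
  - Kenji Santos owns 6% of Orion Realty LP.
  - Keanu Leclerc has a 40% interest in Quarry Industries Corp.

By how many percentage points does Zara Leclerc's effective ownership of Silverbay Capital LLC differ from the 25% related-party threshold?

5.0556

By parent–child attribution (R3), Zara Leclerc is treated as also owning Keanu Leclerc's interest in Orion Realty LP, giving 43% + 25% = 68%.
By parent–child attribution (R3), Zara Leclerc is treated as also owning Keanu Leclerc's interest in Quarry Industries Corp, giving 60% + 40% = 100%.
Chain via Orion Realty LP → Ironwood Logistics SA (R1): 68% × 21% × 48% = 6.8544% of Silverbay Capital LLC.
Chain via Quarry Industries Corp. → Highfield Textiles S.p.A. (R1): 100% × 77% × 17% = 13.09% of Silverbay Capital LLC.
Aggregating (R2): 6.8544% + 13.09% = 19.9444%.
19.9444% falls short of the 25% threshold by 5.0556 percentage points.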